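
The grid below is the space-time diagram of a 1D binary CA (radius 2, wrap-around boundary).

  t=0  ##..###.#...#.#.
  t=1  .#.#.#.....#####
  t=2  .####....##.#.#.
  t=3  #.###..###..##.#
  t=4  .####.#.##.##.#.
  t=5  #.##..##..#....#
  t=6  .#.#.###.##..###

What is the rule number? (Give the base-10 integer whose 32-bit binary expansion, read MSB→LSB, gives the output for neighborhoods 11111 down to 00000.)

1487724158

  nb #####: next=.  (t=1,i=13, bit31=0)
  nb ####.: next=#  (t=1,i=14, bit30=1)
  nb ###.#: next=.  (t=0,i=6, bit29=0)
  nb ###..: next=#  (t=2,i=4, bit28=1)
  nb ##.##: next=#  (t=3,i=1, bit27=1)
  nb ##.#.: next=.  (t=0,i=7, bit26=0)
  nb ##..#: next=.  (t=0,i=2, bit25=0)
  nb ##...: next=.  (t=2,i=5, bit24=0)
  nb #.###: next=#  (t=3,i=2, bit23=1)
  nb #.##.: next=.  (t=0,i=0, bit22=0)
  nb #.#.#: next=#  (t=0,i=14, bit21=1)
  nb #.#..: next=.  (t=0,i=8, bit20=0)
  nb #..##: next=#  (t=0,i=3, bit19=1)
  nb #..#.: next=#  (t=5,i=9, bit18=1)
  nb #...#: next=.  (t=0,i=10, bit17=0)
  nb #....: next=.  (t=1,i=7, bit16=0)
  nb .####: next=#  (t=1,i=12, bit15=1)
  nb .###.: next=#  (t=0,i=5, bit14=1)
  nb .##.#: next=.  (t=2,i=10, bit13=0)
  nb .##..: next=#  (t=0,i=1, bit12=1)
  nb .#.##: next=#  (t=0,i=15, bit11=1)
  nb .#.#.: next=#  (t=0,i=13, bit10=1)
  nb .#..#: next=#  (t=2,i=15, bit9=1)
  nb .#...: next=.  (t=0,i=9, bit8=0)
  nb ..###: next=.  (t=0,i=4, bit7=0)
  nb ..##.: next=#  (t=2,i=9, bit6=1)
  nb ..#.#: next=#  (t=0,i=12, bit5=1)
  nb ..#..: next=#  (t=5,i=10, bit4=1)
  nb ...##: next=#  (t=1,i=10, bit3=1)
  nb ...#.: next=#  (t=0,i=11, bit2=1)
  nb ....#: next=#  (t=1,i=9, bit1=1)
  nb .....: next=.  (t=1,i=8, bit0=0)
  bits 01011000101011001101111001111110 = 1487724158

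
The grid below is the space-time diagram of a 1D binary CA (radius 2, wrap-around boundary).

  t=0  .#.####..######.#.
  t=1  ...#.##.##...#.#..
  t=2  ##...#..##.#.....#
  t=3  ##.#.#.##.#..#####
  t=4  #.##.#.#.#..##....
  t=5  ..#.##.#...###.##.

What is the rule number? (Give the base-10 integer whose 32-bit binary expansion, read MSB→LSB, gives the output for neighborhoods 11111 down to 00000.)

1424707803

  #####|.  b31=0 t=0,i=11
  ####.|#  b30=1 t=0,i=5
  ###.#|.  b29=0 t=0,i=14
  ###..|#  b28=1 t=0,i=6
  ##.##|.  b27=0 t=1,i=7
  ##.#.|#  b26=1 t=0,i=15
  ##..#|.  b25=0 t=0,i=7
  ##...|.  b24=0 t=1,i=10
  #.###|#  b23=1 t=0,i=3
  #.##.|#  b22=1 t=1,i=5
  #.#.#|#  b21=1 t=3,i=3
  #.#..|.  b20=0 t=0,i=16
  #..##|#  b19=1 t=0,i=8
  #..#.|.  b18=0 t=0,i=0
  #...#|#  b17=1 t=1,i=11
  #....|#  b16=1 t=1,i=17
  .####|.  b15=0 t=0,i=4
  .###.|#  b14=1 t=2,i=0
  .##.#|.  b13=0 t=1,i=6
  .##..|#  b12=1 t=1,i=9
  .#.##|.  b11=0 t=0,i=2
  .#.#.|.  b10=0 t=1,i=14
  .#..#|.  b9=0 t=0,i=17
  .#...|.  b8=0 t=1,i=16
  ..###|#  b7=1 t=0,i=9
  ..##.|#  b6=1 t=2,i=8
  ..#.#|.  b5=0 t=0,i=1
  ..#..|#  b4=1 t=2,i=5
  ...##|#  b3=1 t=2,i=16
  ...#.|.  b2=0 t=1,i=2
  ....#|#  b1=1 t=1,i=1
  .....|#  b0=1 t=1,i=0
  bits 01010100111010110101000011011011 = 1424707803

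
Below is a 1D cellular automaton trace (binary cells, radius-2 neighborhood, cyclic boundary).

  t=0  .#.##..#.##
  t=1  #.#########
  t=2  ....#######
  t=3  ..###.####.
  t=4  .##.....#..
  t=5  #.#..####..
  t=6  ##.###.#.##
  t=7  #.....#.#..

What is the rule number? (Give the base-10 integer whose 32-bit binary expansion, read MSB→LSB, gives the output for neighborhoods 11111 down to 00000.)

  ##### -> #   bit 31 = 1  t=1,i=4
  ####. -> #   bit 30 = 1  t=1,i=10
  ###.# -> .   bit 29 = 0  t=1,i=0
  ###.. -> .   bit 28 = 0  t=2,i=10
  ##.## -> .   bit 27 = 0  t=1,i=1
  ##.#. -> #   bit 26 = 1  t=0,i=0
  ##..# -> #   bit 25 = 1  t=0,i=5
  ##... -> .   bit 24 = 0  t=2,i=0
  #.### -> .   bit 23 = 0  t=1,i=2
  #.##. -> #   bit 22 = 1  t=0,i=3
  #.#.# -> .   bit 21 = 0  t=0,i=1
  #.#.. -> .   bit 20 = 0  t=5,i=2
  #..## -> #   bit 19 = 1  t=5,i=4
  #..#. -> #   bit 18 = 1  t=0,i=6
  #...# -> .   bit 17 = 0  t=3,i=0
  #.... -> .   bit 16 = 0  t=2,i=1
  .#### -> .   bit 15 = 0  t=1,i=3
  .###. -> .   bit 14 = 0  t=3,i=3
  .##.# -> #   bit 13 = 1  t=0,i=10
  .##.. -> #   bit 12 = 1  t=0,i=4
  .#.## -> #   bit 11 = 1  t=0,i=2
  .#.#. -> #   bit 10 = 1  t=5,i=1
  .#..# -> #   bit 9 = 1  t=5,i=3
  .#... -> .   bit 8 = 0  t=4,i=9
  ..### -> #   bit 7 = 1  t=2,i=4
  ..##. -> .   bit 6 = 0  t=4,i=1
  ..#.# -> #   bit 5 = 1  t=0,i=7
  ..#.. -> #   bit 4 = 1  t=4,i=8
  ...## -> #   bit 3 = 1  t=2,i=3
  ...#. -> #   bit 2 = 1  t=4,i=7
  ....# -> #   bit 1 = 1  t=2,i=2
  ..... -> #   bit 0 = 1  t=4,i=5
  bits 11000110010011000011111010111111 = 3326885567

3326885567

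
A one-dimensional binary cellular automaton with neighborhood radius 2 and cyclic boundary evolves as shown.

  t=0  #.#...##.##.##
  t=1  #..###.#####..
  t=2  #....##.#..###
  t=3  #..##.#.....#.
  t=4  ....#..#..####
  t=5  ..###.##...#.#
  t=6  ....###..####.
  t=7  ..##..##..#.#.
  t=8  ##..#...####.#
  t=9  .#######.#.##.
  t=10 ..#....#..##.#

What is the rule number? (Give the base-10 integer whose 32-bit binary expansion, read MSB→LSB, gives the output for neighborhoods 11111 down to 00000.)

  ##### -> .   bit 31 = 0  t=1,i=9
  ####. -> .   bit 30 = 0  t=1,i=10
  ###.# -> #   bit 29 = 1  t=0,i=0
  ###.. -> #   bit 28 = 1  t=1,i=11
  ##.## -> #   bit 27 = 1  t=0,i=8
  ##.#. -> .   bit 26 = 0  t=0,i=1
  ##..# -> #   bit 25 = 1  t=1,i=12
  ##... -> .   bit 24 = 0  t=2,i=1
  #.### -> .   bit 23 = 0  t=0,i=12
  #.##. -> #   bit 22 = 1  t=0,i=9
  #.#.# -> .   bit 21 = 0  t=9,i=9
  #.#.. -> .   bit 20 = 0  t=0,i=2
  #..## -> .   bit 19 = 0  t=1,i=2
  #..#. -> #   bit 18 = 1  t=1,i=13
  #...# -> #   bit 17 = 1  t=0,i=4
  #.... -> .   bit 16 = 0  t=2,i=2
  .#### -> #   bit 15 = 1  t=1,i=8
  .###. -> .   bit 14 = 0  t=0,i=13
  .##.# -> #   bit 13 = 1  t=0,i=7
  .##.. -> .   bit 12 = 0  t=5,i=7
  .#.## -> #   bit 11 = 1  t=9,i=10
  .#.#. -> #   bit 10 = 1  t=3,i=13
  .#..# -> .   bit 9 = 0  t=1,i=1
  .#... -> #   bit 8 = 1  t=0,i=3
  ..### -> .   bit 7 = 0  t=1,i=3
  ..##. -> .   bit 6 = 0  t=0,i=6
  ..#.# -> #   bit 5 = 1  t=3,i=12
  ..#.. -> #   bit 4 = 1  t=1,i=0
  ...## -> #   bit 3 = 1  t=0,i=5
  ...#. -> #   bit 2 = 1  t=3,i=11
  ....# -> #   bit 1 = 1  t=2,i=3
  ..... -> .   bit 0 = 0  t=3,i=9
  bits 00111010010001101010110100111110 = 977710398

977710398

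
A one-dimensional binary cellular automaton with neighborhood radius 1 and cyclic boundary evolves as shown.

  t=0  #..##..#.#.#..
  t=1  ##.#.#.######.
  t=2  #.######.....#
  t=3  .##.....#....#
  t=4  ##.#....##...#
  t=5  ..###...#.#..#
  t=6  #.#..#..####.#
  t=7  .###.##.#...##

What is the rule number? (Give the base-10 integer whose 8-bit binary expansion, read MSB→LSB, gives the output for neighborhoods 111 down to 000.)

  ###|.  b7=0 t=1,i=8
  ##.|.  b6=0 t=0,i=4
  #.#|#  b5=1 t=0,i=8
  #..|#  b4=1 t=0,i=1
  .##|#  b3=1 t=0,i=3
  .#.|#  b2=1 t=0,i=0
  ..#|.  b1=0 t=0,i=2
  ...|.  b0=0 t=2,i=9
  bits 00111100 = 60

60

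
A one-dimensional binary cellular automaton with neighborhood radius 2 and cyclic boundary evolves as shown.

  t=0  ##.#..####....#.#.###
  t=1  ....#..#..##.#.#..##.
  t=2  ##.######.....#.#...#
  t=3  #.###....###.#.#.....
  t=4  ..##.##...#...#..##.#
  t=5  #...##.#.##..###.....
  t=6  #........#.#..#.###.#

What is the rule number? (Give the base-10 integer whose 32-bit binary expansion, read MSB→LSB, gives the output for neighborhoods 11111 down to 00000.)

197510677

  nb #####: next=.  (t=0,i=20, bit31=0)
  nb ####.: next=.  (t=0,i=0, bit30=0)
  nb ###.#: next=.  (t=0,i=1, bit29=0)
  nb ###..: next=.  (t=0,i=9, bit28=0)
  nb ##.##: next=#  (t=2,i=2, bit27=1)
  nb ##.#.: next=.  (t=0,i=2, bit26=0)
  nb ##..#: next=#  (t=5,i=11, bit25=1)
  nb ##...: next=#  (t=0,i=10, bit24=1)
  nb #.###: next=#  (t=0,i=18, bit23=1)
  nb #.##.: next=#  (t=4,i=5, bit22=1)
  nb #.#.#: next=.  (t=0,i=16, bit21=0)
  nb #.#..: next=.  (t=0,i=3, bit20=0)
  nb #..##: next=.  (t=0,i=5, bit19=0)
  nb #..#.: next=#  (t=1,i=6, bit18=1)
  nb #...#: next=.  (t=2,i=18, bit17=0)
  nb #....: next=#  (t=0,i=11, bit16=1)
  nb .####: next=#  (t=0,i=7, bit15=1)
  nb .###.: next=#  (t=2,i=0, bit14=1)
  nb .##.#: next=.  (t=1,i=11, bit13=0)
  nb .##..: next=.  (t=1,i=19, bit12=0)
  nb .#.##: next=.  (t=0,i=17, bit11=0)
  nb .#.#.: next=#  (t=0,i=15, bit10=1)
  nb .#..#: next=#  (t=0,i=4, bit9=1)
  nb .#...: next=.  (t=2,i=17, bit8=0)
  nb ..###: next=.  (t=0,i=6, bit7=0)
  nb ..##.: next=.  (t=1,i=10, bit6=0)
  nb ..#.#: next=.  (t=0,i=14, bit5=0)
  nb ..#..: next=#  (t=1,i=4, bit4=1)
  nb ...##: next=.  (t=2,i=19, bit3=0)
  nb ...#.: next=#  (t=0,i=13, bit2=1)
  nb ....#: next=.  (t=0,i=12, bit1=0)
  nb .....: next=#  (t=1,i=1, bit0=1)
  bits 00001011110001011100011000010101 = 197510677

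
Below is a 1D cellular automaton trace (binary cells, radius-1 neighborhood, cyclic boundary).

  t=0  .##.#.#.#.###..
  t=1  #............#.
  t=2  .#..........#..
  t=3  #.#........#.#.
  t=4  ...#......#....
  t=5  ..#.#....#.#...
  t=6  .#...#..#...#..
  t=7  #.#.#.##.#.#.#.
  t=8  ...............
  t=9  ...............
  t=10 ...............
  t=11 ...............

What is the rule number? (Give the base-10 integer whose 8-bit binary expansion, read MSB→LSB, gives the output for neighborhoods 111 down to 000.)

  ###|.  b7=0 t=0,i=11
  ##.|.  b6=0 t=0,i=2
  #.#|.  b5=0 t=0,i=3
  #..|#  b4=1 t=0,i=13
  .##|.  b3=0 t=0,i=1
  .#.|.  b2=0 t=0,i=4
  ..#|#  b1=1 t=0,i=0
  ...|.  b0=0 t=0,i=14
  bits 00010010 = 18

18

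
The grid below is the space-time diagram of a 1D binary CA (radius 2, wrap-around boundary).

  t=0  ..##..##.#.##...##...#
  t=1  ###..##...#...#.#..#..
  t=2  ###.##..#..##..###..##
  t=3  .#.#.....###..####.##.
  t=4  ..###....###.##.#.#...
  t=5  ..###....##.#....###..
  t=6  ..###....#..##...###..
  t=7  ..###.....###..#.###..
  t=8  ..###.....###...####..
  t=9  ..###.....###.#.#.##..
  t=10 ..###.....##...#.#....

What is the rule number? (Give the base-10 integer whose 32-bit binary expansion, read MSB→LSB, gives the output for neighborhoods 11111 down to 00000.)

1486507968

  nb #####: next=.  (t=2,i=0, bit31=0)
  nb ####.: next=#  (t=2,i=1, bit30=1)
  nb ###.#: next=.  (t=2,i=2, bit29=0)
  nb ###..: next=#  (t=1,i=2, bit28=1)
  nb ##.##: next=#  (t=2,i=3, bit27=1)
  nb ##.#.: next=.  (t=0,i=8, bit26=0)
  nb ##..#: next=.  (t=0,i=4, bit25=0)
  nb ##...: next=.  (t=0,i=13, bit24=0)
  nb #.###: next=#  (t=7,i=17, bit23=1)
  nb #.##.: next=.  (t=0,i=11, bit22=0)
  nb #.#.#: next=.  (t=0,i=9, bit21=0)
  nb #.#..: next=#  (t=1,i=16, bit20=1)
  nb #..##: next=#  (t=0,i=1, bit19=1)
  nb #..#.: next=.  (t=1,i=18, bit18=0)
  nb #...#: next=#  (t=0,i=14, bit17=1)
  nb #....: next=.  (t=3,i=5, bit16=0)
  nb .####: next=.  (t=2,i=21, bit15=0)
  nb .###.: next=#  (t=1,i=1, bit14=1)
  nb .##.#: next=.  (t=0,i=7, bit13=0)
  nb .##..: next=.  (t=0,i=3, bit12=0)
  nb .#.##: next=#  (t=0,i=10, bit11=1)
  nb .#.#.: next=#  (t=1,i=15, bit10=1)
  nb .#..#: next=#  (t=0,i=0, bit9=1)
  nb .#...: next=#  (t=1,i=11, bit8=1)
  nb ..###: next=#  (t=1,i=0, bit7=1)
  nb ..##.: next=#  (t=0,i=2, bit6=1)
  nb ..#.#: next=.  (t=1,i=14, bit5=0)
  nb ..#..: next=.  (t=0,i=21, bit4=0)
  nb ...##: next=.  (t=0,i=15, bit3=0)
  nb ...#.: next=.  (t=0,i=20, bit2=0)
  nb ....#: next=.  (t=3,i=7, bit1=0)
  nb .....: next=.  (t=3,i=6, bit0=0)
  bits 01011000100110100100111111000000 = 1486507968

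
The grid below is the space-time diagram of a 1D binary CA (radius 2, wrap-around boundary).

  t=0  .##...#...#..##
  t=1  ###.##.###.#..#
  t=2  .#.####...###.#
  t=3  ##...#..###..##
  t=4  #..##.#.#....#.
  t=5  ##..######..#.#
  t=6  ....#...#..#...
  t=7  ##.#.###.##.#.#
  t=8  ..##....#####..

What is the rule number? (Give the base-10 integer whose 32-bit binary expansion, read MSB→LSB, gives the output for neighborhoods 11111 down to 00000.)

1282815885

  [31] ##### => .  t=5,i=6
  [30] ####. => #  t=1,i=1
  [29] ###.# => .  t=1,i=2
  [28] ###.. => .  t=2,i=6
  [27] ##.## => #  t=0,i=0
  [26] ##.#. => #  t=1,i=10
  [25] ##..# => .  t=3,i=11
  [24] ##... => .  t=0,i=3
  [23] #.### => .  t=1,i=7
  [22] #.##. => #  t=0,i=1
  [21] #.#.# => #  t=2,i=1
  [20] #.#.. => #  t=1,i=11
  [19] #..## => .  t=0,i=12
  [18] #..#. => #  t=5,i=11
  [17] #...# => #  t=0,i=4
  [16] #.... => .  t=4,i=10
  [15] .#### => .  t=1,i=0
  [14] .###. => .  t=1,i=8
  [13] .##.# => #  t=0,i=14
  [12] .##.. => #  t=0,i=2
  [11] .#.## => .  t=2,i=2
  [10] .#.#. => #  t=2,i=0
  [9] .#..# => #  t=0,i=11
  [8] .#... => #  t=0,i=7
  [7] ..### => #  t=1,i=14
  [6] ..##. => .  t=0,i=13
  [5] ..#.# => .  t=4,i=13
  [4] ..#.. => .  t=0,i=6
  [3] ...## => #  t=2,i=9
  [2] ...#. => #  t=0,i=5
  [1] ....# => .  t=4,i=11
  [0] ..... => #  t=6,i=0
  bits 01001100011101100011011110001101 = 1282815885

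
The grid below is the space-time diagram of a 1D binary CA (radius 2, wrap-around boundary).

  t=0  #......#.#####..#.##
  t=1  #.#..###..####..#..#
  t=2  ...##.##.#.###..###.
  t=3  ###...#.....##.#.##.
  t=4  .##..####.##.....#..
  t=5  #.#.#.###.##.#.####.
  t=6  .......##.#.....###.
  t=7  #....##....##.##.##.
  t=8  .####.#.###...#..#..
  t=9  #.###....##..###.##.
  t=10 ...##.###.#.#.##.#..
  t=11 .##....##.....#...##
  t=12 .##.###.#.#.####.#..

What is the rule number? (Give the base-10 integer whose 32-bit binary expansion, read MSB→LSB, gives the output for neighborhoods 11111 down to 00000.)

  nb #####: next=#  (t=0,i=11, bit31=1)
  nb ####.: next=#  (t=0,i=12, bit30=1)
  nb ###.#: next=#  (t=4,i=8, bit29=1)
  nb ###..: next=#  (t=0,i=0, bit28=1)
  nb ##.##: next=.  (t=2,i=5, bit27=0)
  nb ##.#.: next=.  (t=1,i=1, bit26=0)
  nb ##..#: next=.  (t=0,i=14, bit25=0)
  nb ##...: next=.  (t=0,i=1, bit24=0)
  nb #.###: next=.  (t=0,i=9, bit23=0)
  nb #.##.: next=#  (t=2,i=6, bit22=1)
  nb #.#.#: next=.  (t=2,i=9, bit21=0)
  nb #.#..: next=.  (t=1,i=2, bit20=0)
  nb #..##: next=#  (t=1,i=4, bit19=1)
  nb #..#.: next=.  (t=0,i=15, bit18=0)
  nb #...#: next=.  (t=3,i=4, bit17=0)
  nb #....: next=#  (t=0,i=2, bit16=1)
  nb .####: next=#  (t=0,i=10, bit15=1)
  nb .###.: next=#  (t=0,i=19, bit14=1)
  nb .##.#: next=.  (t=1,i=0, bit13=0)
  nb .##..: next=#  (t=4,i=2, bit12=1)
  nb .#.##: next=.  (t=0,i=8, bit11=0)
  nb .#.#.: next=.  (t=5,i=1, bit10=0)
  nb .#..#: next=#  (t=1,i=3, bit9=1)
  nb .#...: next=#  (t=3,i=7, bit8=1)
  nb ..###: next=.  (t=1,i=5, bit7=0)
  nb ..##.: next=.  (t=1,i=19, bit6=0)
  nb ..#.#: next=#  (t=0,i=7, bit5=1)
  nb ..#..: next=#  (t=1,i=16, bit4=1)
  nb ...##: next=#  (t=2,i=2, bit3=1)
  nb ...#.: next=#  (t=0,i=6, bit2=1)
  nb ....#: next=#  (t=0,i=5, bit1=1)
  nb .....: next=.  (t=0,i=3, bit0=0)
  bits 11110000010010011101001100111110 = 4031370046

4031370046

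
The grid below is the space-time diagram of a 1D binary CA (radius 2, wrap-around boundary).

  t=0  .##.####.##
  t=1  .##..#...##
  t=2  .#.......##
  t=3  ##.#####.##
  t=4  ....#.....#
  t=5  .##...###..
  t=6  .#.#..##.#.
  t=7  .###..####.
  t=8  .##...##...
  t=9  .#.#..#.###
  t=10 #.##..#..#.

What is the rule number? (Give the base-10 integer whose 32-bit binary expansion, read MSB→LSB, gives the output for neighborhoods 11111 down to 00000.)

89253091

  #####|.  b31=0 t=3,i=5
  ####.|.  b30=0 t=0,i=6
  ###.#|.  b29=0 t=0,i=7
  ###..|.  b28=0 t=5,i=8
  ##.##|.  b27=0 t=0,i=0
  ##.#.|#  b26=1 t=2,i=0
  ##..#|.  b25=0 t=1,i=3
  ##...|#  b24=1 t=5,i=3
  #.###|.  b23=0 t=0,i=4
  #.##.|#  b22=1 t=0,i=1
  #.#.#|.  b21=0 t=9,i=1
  #.#..|#  b20=1 t=2,i=1
  #..##|.  b19=0 t=6,i=5
  #..#.|.  b18=0 t=1,i=4
  #...#|.  b17=0 t=1,i=7
  #....|#  b16=1 t=2,i=3
  .####|#  b15=1 t=0,i=5
  .###.|#  b14=1 t=5,i=7
  .##.#|#  b13=1 t=0,i=2
  .##..|.  b12=0 t=1,i=2
  .#.##|.  b11=0 t=9,i=7
  .#.#.|#  b10=1 t=6,i=2
  .#..#|.  b9=0 t=6,i=4
  .#...|.  b8=0 t=1,i=6
  ..###|#  b7=1 t=5,i=6
  ..##.|#  b6=1 t=1,i=9
  ..#.#|#  b5=1 t=6,i=1
  ..#..|.  b4=0 t=1,i=5
  ...##|.  b3=0 t=1,i=8
  ...#.|.  b2=0 t=4,i=3
  ....#|#  b1=1 t=2,i=7
  .....|#  b0=1 t=2,i=4
  bits 00000101010100011110010011100011 = 89253091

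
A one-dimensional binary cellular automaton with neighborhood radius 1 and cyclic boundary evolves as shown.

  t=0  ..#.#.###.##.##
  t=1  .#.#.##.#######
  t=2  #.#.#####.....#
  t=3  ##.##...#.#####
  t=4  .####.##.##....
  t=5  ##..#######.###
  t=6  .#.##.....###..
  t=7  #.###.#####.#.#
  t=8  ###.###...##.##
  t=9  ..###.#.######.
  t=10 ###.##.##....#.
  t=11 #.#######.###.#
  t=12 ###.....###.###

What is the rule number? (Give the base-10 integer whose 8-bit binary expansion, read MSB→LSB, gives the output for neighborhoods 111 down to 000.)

  ### -> .   bit 7 = 0  t=0,i=7
  ##. -> #   bit 6 = 1  t=0,i=8
  #.# -> #   bit 5 = 1  t=0,i=3
  #.. -> .   bit 4 = 0  t=0,i=0
  .## -> #   bit 3 = 1  t=0,i=6
  .#. -> .   bit 2 = 0  t=0,i=2
  ..# -> #   bit 1 = 1  t=0,i=1
  ... -> #   bit 0 = 1  t=2,i=10
  bits 01101011 = 107

107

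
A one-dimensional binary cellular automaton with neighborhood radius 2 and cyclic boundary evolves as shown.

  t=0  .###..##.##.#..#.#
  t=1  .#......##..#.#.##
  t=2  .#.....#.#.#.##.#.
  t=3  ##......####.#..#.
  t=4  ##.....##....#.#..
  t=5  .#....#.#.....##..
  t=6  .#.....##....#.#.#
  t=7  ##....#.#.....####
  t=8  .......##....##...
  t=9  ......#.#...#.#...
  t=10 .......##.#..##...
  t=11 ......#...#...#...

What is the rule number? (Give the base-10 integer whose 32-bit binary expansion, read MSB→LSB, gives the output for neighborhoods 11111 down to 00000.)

150344856

  nb #####: next=.  (t=7,i=16, bit31=0)
  nb ####.: next=.  (t=3,i=10, bit30=0)
  nb ###.#: next=.  (t=3,i=11, bit29=0)
  nb ###..: next=.  (t=0,i=3, bit28=0)
  nb ##.##: next=#  (t=0,i=8, bit27=1)
  nb ##.#.: next=.  (t=0,i=11, bit26=0)
  nb ##..#: next=.  (t=0,i=4, bit25=0)
  nb ##...: next=.  (t=3,i=2, bit24=0)
  nb #.###: next=#  (t=0,i=1, bit23=1)
  nb #.##.: next=#  (t=0,i=9, bit22=1)
  nb #.#.#: next=#  (t=0,i=17, bit21=1)
  nb #.#..: next=#  (t=0,i=12, bit20=1)
  nb #..##: next=.  (t=0,i=5, bit19=0)
  nb #..#.: next=#  (t=0,i=14, bit18=1)
  nb #...#: next=#  (t=5,i=17, bit17=1)
  nb #....: next=.  (t=1,i=3, bit16=0)
  nb .####: next=.  (t=3,i=9, bit15=0)
  nb .###.: next=.  (t=0,i=2, bit14=0)
  nb .##.#: next=.  (t=0,i=7, bit13=0)
  nb .##..: next=#  (t=1,i=9, bit12=1)
  nb .#.##: next=.  (t=0,i=0, bit11=0)
  nb .#.#.: next=#  (t=0,i=16, bit10=1)
  nb .#..#: next=.  (t=0,i=13, bit9=0)
  nb .#...: next=.  (t=1,i=2, bit8=0)
  nb ..###: next=#  (t=3,i=8, bit7=1)
  nb ..##.: next=.  (t=0,i=6, bit6=0)
  nb ..#.#: next=.  (t=0,i=15, bit5=0)
  nb ..#..: next=#  (t=2,i=1, bit4=1)
  nb ...##: next=#  (t=1,i=7, bit3=1)
  nb ...#.: next=.  (t=2,i=6, bit2=0)
  nb ....#: next=.  (t=1,i=6, bit1=0)
  nb .....: next=.  (t=1,i=4, bit0=0)
  bits 00001000111101100001010010011000 = 150344856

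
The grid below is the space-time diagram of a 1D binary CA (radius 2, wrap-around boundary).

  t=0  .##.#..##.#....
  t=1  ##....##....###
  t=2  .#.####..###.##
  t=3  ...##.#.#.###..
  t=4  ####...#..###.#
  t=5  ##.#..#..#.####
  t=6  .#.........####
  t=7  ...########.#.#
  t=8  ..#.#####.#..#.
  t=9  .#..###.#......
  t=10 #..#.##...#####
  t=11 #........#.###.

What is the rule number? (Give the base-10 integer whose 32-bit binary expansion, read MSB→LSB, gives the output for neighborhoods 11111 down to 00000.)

  #####|#  b31=1 t=1,i=14
  ####.|.  b30=0 t=1,i=0
  ###.#|#  b29=1 t=2,i=11
  ###..|#  b28=1 t=1,i=1
  ##.##|#  b27=1 t=2,i=12
  ##.#.|.  b26=0 t=0,i=3
  ##..#|.  b25=0 t=2,i=7
  ##...|.  b24=0 t=1,i=2
  #.###|#  b23=1 t=2,i=3
  #.##.|.  b22=0 t=2,i=13
  #.#.#|.  b21=0 t=2,i=1
  #.#..|.  b20=0 t=0,i=4
  #..##|#  b19=1 t=0,i=6
  #..#.|.  b18=0 t=5,i=5
  #...#|.  b17=0 t=4,i=5
  #....|#  b16=1 t=0,i=12
  .####|#  b15=1 t=1,i=13
  .###.|#  b14=1 t=2,i=10
  .##.#|.  b13=0 t=0,i=2
  .##..|.  b12=0 t=1,i=7
  .#.##|.  b11=0 t=2,i=2
  .#.#.|#  b10=1 t=3,i=7
  .#..#|.  b9=0 t=0,i=5
  .#...|.  b8=0 t=0,i=11
  ..###|.  b7=0 t=1,i=12
  ..##.|#  b6=1 t=0,i=1
  ..#.#|.  b5=0 t=5,i=9
  ..#..|.  b4=0 t=4,i=7
  ...##|#  b3=1 t=0,i=0
  ...#.|#  b2=1 t=4,i=6
  ....#|#  b1=1 t=0,i=14
  .....|#  b0=1 t=0,i=13
  bits 10111000100010011100010001001111 = 3096036431

3096036431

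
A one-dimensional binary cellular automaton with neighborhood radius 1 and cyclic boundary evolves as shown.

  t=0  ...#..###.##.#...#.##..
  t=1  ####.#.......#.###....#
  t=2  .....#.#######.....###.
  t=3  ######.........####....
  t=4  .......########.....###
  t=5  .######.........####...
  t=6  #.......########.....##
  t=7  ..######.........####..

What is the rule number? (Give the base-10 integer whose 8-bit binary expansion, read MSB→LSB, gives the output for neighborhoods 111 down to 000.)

7

  [7] ### => .  t=0,i=7
  [6] ##. => .  t=0,i=8
  [5] #.# => .  t=0,i=9
  [4] #.. => .  t=0,i=4
  [3] .## => .  t=0,i=6
  [2] .#. => #  t=0,i=3
  [1] ..# => #  t=0,i=2
  [0] ... => #  t=0,i=0
  bits 00000111 = 7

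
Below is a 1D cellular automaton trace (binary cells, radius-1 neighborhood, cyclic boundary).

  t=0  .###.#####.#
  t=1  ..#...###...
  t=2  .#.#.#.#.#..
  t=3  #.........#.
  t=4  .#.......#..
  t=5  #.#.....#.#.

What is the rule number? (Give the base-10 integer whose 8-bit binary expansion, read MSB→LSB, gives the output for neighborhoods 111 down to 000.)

146

  ### -> #   bit 7 = 1  t=0,i=2
  ##. -> .   bit 6 = 0  t=0,i=3
  #.# -> .   bit 5 = 0  t=0,i=0
  #.. -> #   bit 4 = 1  t=1,i=3
  .## -> .   bit 3 = 0  t=0,i=1
  .#. -> .   bit 2 = 0  t=0,i=11
  ..# -> #   bit 1 = 1  t=1,i=1
  ... -> .   bit 0 = 0  t=1,i=0
  bits 10010010 = 146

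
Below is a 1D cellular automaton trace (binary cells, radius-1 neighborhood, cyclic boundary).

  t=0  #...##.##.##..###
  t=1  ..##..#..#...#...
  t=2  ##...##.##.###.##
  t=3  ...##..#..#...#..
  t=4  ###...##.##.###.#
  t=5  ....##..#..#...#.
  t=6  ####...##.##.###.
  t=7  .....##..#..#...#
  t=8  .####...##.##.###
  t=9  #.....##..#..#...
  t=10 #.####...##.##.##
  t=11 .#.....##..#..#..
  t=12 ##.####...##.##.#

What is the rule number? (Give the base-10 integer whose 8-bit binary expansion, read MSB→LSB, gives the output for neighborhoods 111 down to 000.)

39

  [7] ### => .  t=0,i=15
  [6] ##. => .  t=0,i=0
  [5] #.# => #  t=0,i=6
  [4] #.. => .  t=0,i=1
  [3] .## => .  t=0,i=4
  [2] .#. => #  t=1,i=6
  [1] ..# => #  t=0,i=3
  [0] ... => #  t=0,i=2
  bits 00100111 = 39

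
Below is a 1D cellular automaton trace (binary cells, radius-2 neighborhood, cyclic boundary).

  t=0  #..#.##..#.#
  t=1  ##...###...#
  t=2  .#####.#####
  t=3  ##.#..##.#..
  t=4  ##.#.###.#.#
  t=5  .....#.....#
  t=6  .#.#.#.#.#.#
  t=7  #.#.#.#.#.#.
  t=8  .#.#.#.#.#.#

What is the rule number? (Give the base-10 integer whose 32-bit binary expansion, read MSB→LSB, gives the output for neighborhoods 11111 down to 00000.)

  ##### -> #   bit 31 = 1  t=2,i=3
  ####. -> .   bit 30 = 0  t=2,i=4
  ###.# -> .   bit 29 = 0  t=2,i=5
  ###.. -> #   bit 28 = 1  t=1,i=1
  ##.## -> #   bit 27 = 1  t=2,i=0
  ##.#. -> .   bit 26 = 0  t=3,i=2
  ##..# -> #   bit 25 = 1  t=0,i=1
  ##... -> #   bit 24 = 1  t=1,i=2
  #.### -> #   bit 23 = 1  t=2,i=1
  #.##. -> #   bit 22 = 1  t=0,i=5
  #.#.# -> .   bit 21 = 0  t=4,i=3
  #.#.. -> #   bit 20 = 1  t=3,i=3
  #..## -> #   bit 19 = 1  t=3,i=5
  #..#. -> .   bit 18 = 0  t=0,i=2
  #...# -> #   bit 17 = 1  t=1,i=3
  #.... -> #   bit 16 = 1  t=5,i=1
  .#### -> .   bit 15 = 0  t=2,i=2
  .###. -> .   bit 14 = 0  t=1,i=0
  .##.# -> #   bit 13 = 1  t=3,i=1
  .##.. -> #   bit 12 = 1  t=0,i=0
  .#.## -> .   bit 11 = 0  t=0,i=4
  .#.#. -> #   bit 10 = 1  t=6,i=0
  .#..# -> .   bit 9 = 0  t=3,i=4
  .#... -> .   bit 8 = 0  t=5,i=0
  ..### -> #   bit 7 = 1  t=1,i=5
  ..##. -> #   bit 6 = 1  t=3,i=0
  ..#.# -> .   bit 5 = 0  t=0,i=3
  ..#.. -> #   bit 4 = 1  t=5,i=5
  ...## -> #   bit 3 = 1  t=1,i=4
  ...#. -> .   bit 2 = 0  t=5,i=4
  ....# -> #   bit 1 = 1  t=5,i=3
  ..... -> .   bit 0 = 0  t=5,i=2
  bits 10011011110110110011010011011010 = 2614834394

2614834394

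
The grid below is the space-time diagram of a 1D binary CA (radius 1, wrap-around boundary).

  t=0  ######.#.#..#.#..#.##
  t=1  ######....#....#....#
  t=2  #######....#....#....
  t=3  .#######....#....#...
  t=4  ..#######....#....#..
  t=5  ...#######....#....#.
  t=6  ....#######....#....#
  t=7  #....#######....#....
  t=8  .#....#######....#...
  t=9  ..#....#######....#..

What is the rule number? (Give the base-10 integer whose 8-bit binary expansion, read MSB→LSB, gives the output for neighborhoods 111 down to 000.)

  ### -> #   bit 7 = 1  t=0,i=0
  ##. -> #   bit 6 = 1  t=0,i=5
  #.# -> .   bit 5 = 0  t=0,i=6
  #.. -> #   bit 4 = 1  t=0,i=10
  .## -> .   bit 3 = 0  t=0,i=19
  .#. -> .   bit 2 = 0  t=0,i=7
  ..# -> .   bit 1 = 0  t=0,i=11
  ... -> .   bit 0 = 0  t=1,i=7
  bits 11010000 = 208

208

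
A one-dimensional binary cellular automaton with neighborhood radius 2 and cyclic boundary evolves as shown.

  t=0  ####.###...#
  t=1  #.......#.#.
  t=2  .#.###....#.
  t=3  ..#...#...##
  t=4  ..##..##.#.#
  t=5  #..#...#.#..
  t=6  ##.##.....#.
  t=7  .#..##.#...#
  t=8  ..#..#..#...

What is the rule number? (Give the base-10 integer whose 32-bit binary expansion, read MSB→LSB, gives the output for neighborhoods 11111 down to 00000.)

  ##### -> .   bit 31 = 0  t=0,i=1
  ####. -> .   bit 30 = 0  t=0,i=2
  ###.# -> .   bit 29 = 0  t=0,i=3
  ###.. -> .   bit 28 = 0  t=0,i=7
  ##.## -> .   bit 27 = 0  t=0,i=4
  ##.#. -> .   bit 26 = 0  t=4,i=8
  ##..# -> .   bit 25 = 0  t=3,i=0
  ##... -> #   bit 24 = 1  t=0,i=8
  #.### -> .   bit 23 = 0  t=0,i=5
  #.##. -> .   bit 22 = 0  t=6,i=0
  #.#.# -> #   bit 21 = 1  t=1,i=10
  #.#.. -> .   bit 20 = 0  t=1,i=0
  #..## -> .   bit 19 = 0  t=4,i=1
  #..#. -> .   bit 18 = 0  t=2,i=0
  #...# -> .   bit 17 = 0  t=0,i=9
  #.... -> .   bit 16 = 0  t=1,i=2
  .#### -> #   bit 15 = 1  t=0,i=0
  .###. -> .   bit 14 = 0  t=0,i=6
  .##.# -> #   bit 13 = 1  t=4,i=7
  .##.. -> #   bit 12 = 1  t=3,i=11
  .#.## -> #   bit 11 = 1  t=2,i=2
  .#.#. -> .   bit 10 = 0  t=1,i=9
  .#..# -> #   bit 9 = 1  t=2,i=11
  .#... -> #   bit 8 = 1  t=1,i=1
  ..### -> .   bit 7 = 0  t=0,i=11
  ..##. -> .   bit 6 = 0  t=3,i=10
  ..#.# -> .   bit 5 = 0  t=1,i=8
  ..#.. -> #   bit 4 = 1  t=2,i=10
  ...## -> #   bit 3 = 1  t=0,i=10
  ...#. -> .   bit 2 = 0  t=1,i=7
  ....# -> .   bit 1 = 0  t=1,i=6
  ..... -> #   bit 0 = 1  t=1,i=3
  bits 00000001001000001011101100011001 = 18922265

18922265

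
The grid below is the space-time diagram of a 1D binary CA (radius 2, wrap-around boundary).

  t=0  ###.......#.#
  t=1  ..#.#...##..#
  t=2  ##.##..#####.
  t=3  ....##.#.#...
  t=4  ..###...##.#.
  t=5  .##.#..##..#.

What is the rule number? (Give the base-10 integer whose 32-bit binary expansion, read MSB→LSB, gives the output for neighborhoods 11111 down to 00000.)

  ##### -> #   bit 31 = 1  t=2,i=9
  ####. -> .   bit 30 = 0  t=0,i=1
  ###.# -> .   bit 29 = 0  t=2,i=11
  ###.. -> #   bit 28 = 1  t=0,i=2
  ##.## -> .   bit 27 = 0  t=2,i=2
  ##.#. -> .   bit 26 = 0  t=3,i=6
  ##..# -> #   bit 25 = 1  t=1,i=10
  ##... -> .   bit 24 = 0  t=0,i=3
  #.### -> #   bit 23 = 1  t=0,i=12
  #.##. -> .   bit 22 = 0  t=2,i=0
  #.#.# -> .   bit 21 = 0  t=3,i=7
  #.#.. -> #   bit 20 = 1  t=1,i=4
  #..## -> .   bit 19 = 0  t=2,i=6
  #..#. -> #   bit 18 = 1  t=1,i=1
  #...# -> .   bit 17 = 0  t=1,i=6
  #.... -> #   bit 16 = 1  t=0,i=4
  .#### -> .   bit 15 = 0  t=0,i=0
  .###. -> .   bit 14 = 0  t=4,i=3
  .##.# -> .   bit 13 = 0  t=2,i=1
  .##.. -> #   bit 12 = 1  t=1,i=9
  .#.## -> .   bit 11 = 0  t=0,i=11
  .#.#. -> #   bit 10 = 1  t=1,i=3
  .#..# -> #   bit 9 = 1  t=1,i=0
  .#... -> .   bit 8 = 0  t=1,i=5
  ..### -> #   bit 7 = 1  t=2,i=7
  ..##. -> #   bit 6 = 1  t=1,i=8
  ..#.# -> .   bit 5 = 0  t=0,i=10
  ..#.. -> .   bit 4 = 0  t=1,i=12
  ...## -> #   bit 3 = 1  t=1,i=7
  ...#. -> #   bit 2 = 1  t=0,i=9
  ....# -> #   bit 1 = 1  t=0,i=8
  ..... -> .   bit 0 = 0  t=0,i=5
  bits 10010010100101010001011011001110 = 2459244238

2459244238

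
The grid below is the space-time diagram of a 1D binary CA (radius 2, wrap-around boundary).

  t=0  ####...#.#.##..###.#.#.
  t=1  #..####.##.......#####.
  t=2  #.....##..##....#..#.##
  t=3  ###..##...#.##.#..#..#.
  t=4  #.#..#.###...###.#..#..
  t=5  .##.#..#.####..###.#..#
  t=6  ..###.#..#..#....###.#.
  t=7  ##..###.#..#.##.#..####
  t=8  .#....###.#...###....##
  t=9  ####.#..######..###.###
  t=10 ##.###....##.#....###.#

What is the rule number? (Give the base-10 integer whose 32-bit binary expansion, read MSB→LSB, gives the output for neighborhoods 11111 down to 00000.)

  ##### -> #   bit 31 = 1  t=1,i=19
  ####. -> .   bit 30 = 0  t=0,i=2
  ###.# -> #   bit 29 = 1  t=0,i=17
  ###.. -> #   bit 28 = 1  t=0,i=3
  ##.## -> #   bit 27 = 1  t=1,i=7
  ##.#. -> #   bit 26 = 1  t=0,i=18
  ##..# -> .   bit 25 = 0  t=0,i=13
  ##... -> #   bit 24 = 1  t=0,i=4
  #.### -> #   bit 23 = 1  t=0,i=0
  #.##. -> .   bit 22 = 0  t=0,i=11
  #.#.# -> #   bit 21 = 1  t=0,i=9
  #.#.. -> #   bit 20 = 1  t=1,i=0
  #..## -> .   bit 19 = 0  t=0,i=14
  #..#. -> #   bit 18 = 1  t=2,i=18
  #...# -> #   bit 17 = 1  t=0,i=5
  #.... -> #   bit 16 = 1  t=1,i=11
  .#### -> .   bit 15 = 0  t=0,i=1
  .###. -> .   bit 14 = 0  t=0,i=16
  .##.# -> #   bit 13 = 1  t=3,i=13
  .##.. -> .   bit 12 = 0  t=0,i=12
  .#.## -> .   bit 11 = 0  t=0,i=10
  .#.#. -> #   bit 10 = 1  t=0,i=8
  .#..# -> .   bit 9 = 0  t=1,i=1
  .#... -> #   bit 8 = 1  t=6,i=13
  ..### -> .   bit 7 = 0  t=0,i=15
  ..##. -> #   bit 6 = 1  t=2,i=6
  ..#.# -> .   bit 5 = 0  t=0,i=7
  ..#.. -> .   bit 4 = 0  t=2,i=16
  ...## -> #   bit 3 = 1  t=1,i=16
  ...#. -> #   bit 2 = 1  t=0,i=6
  ....# -> .   bit 1 = 0  t=1,i=15
  ..... -> .   bit 0 = 0  t=1,i=12
  bits 10111101101101110010010101001100 = 3182896460

3182896460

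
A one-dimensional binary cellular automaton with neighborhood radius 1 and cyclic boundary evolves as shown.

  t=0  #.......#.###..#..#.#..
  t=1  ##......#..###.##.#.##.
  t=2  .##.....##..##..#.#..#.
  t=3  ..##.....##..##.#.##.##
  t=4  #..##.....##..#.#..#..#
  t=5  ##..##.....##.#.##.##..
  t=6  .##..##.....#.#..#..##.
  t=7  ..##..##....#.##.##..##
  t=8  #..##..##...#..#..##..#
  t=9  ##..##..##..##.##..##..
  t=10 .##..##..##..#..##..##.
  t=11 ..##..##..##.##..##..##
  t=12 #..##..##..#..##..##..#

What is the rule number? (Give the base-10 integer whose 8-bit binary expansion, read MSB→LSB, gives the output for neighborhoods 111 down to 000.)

212

  nb ###: next=#  (t=0,i=11, bit7=1)
  nb ##.: next=#  (t=0,i=12, bit6=1)
  nb #.#: next=.  (t=0,i=9, bit5=0)
  nb #..: next=#  (t=0,i=1, bit4=1)
  nb .##: next=.  (t=0,i=10, bit3=0)
  nb .#.: next=#  (t=0,i=0, bit2=1)
  nb ..#: next=.  (t=0,i=7, bit1=0)
  nb ...: next=.  (t=0,i=2, bit0=0)
  bits 11010100 = 212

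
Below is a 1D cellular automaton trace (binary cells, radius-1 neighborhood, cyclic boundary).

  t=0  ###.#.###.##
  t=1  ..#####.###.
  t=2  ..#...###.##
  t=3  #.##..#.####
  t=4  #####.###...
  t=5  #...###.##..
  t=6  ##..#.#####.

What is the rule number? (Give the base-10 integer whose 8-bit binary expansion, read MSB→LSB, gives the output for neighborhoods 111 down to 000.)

124

  ###|.  b7=0 t=0,i=0
  ##.|#  b6=1 t=0,i=2
  #.#|#  b5=1 t=0,i=3
  #..|#  b4=1 t=1,i=11
  .##|#  b3=1 t=0,i=6
  .#.|#  b2=1 t=0,i=4
  ..#|.  b1=0 t=1,i=1
  ...|.  b0=0 t=1,i=0
  bits 01111100 = 124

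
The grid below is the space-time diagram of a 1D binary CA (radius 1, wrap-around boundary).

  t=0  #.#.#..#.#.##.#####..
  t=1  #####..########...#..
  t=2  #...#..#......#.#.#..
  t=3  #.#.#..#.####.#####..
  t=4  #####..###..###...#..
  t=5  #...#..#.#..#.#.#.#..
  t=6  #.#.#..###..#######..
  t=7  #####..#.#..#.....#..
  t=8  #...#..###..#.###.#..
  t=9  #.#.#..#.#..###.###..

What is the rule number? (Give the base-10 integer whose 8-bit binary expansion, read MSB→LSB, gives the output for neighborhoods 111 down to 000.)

109

  nb ###: next=.  (t=0,i=15, bit7=0)
  nb ##.: next=#  (t=0,i=12, bit6=1)
  nb #.#: next=#  (t=0,i=1, bit5=1)
  nb #..: next=.  (t=0,i=5, bit4=0)
  nb .##: next=#  (t=0,i=11, bit3=1)
  nb .#.: next=#  (t=0,i=0, bit2=1)
  nb ..#: next=.  (t=0,i=6, bit1=0)
  nb ...: next=#  (t=1,i=16, bit0=1)
  bits 01101101 = 109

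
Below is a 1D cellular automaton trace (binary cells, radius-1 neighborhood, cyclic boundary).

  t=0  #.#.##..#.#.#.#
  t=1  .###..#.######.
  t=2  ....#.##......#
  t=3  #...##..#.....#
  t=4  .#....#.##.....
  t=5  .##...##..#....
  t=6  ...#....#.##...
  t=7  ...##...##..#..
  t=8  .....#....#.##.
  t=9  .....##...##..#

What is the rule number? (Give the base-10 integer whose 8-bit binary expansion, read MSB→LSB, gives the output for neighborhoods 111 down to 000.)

52

  [7] ### => .  t=1,i=2
  [6] ##. => .  t=0,i=0
  [5] #.# => #  t=0,i=1
  [4] #.. => #  t=0,i=6
  [3] .## => .  t=0,i=4
  [2] .#. => #  t=0,i=2
  [1] ..# => .  t=0,i=7
  [0] ... => .  t=2,i=1
  bits 00110100 = 52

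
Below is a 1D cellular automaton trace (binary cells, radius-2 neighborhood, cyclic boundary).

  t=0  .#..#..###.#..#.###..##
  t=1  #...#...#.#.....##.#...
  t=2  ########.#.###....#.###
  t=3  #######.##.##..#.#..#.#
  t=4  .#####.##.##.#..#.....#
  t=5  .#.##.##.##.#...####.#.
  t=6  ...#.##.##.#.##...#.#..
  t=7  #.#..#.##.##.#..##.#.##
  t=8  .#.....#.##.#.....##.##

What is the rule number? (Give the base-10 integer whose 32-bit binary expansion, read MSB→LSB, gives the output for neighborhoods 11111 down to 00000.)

3471000853

  ##### -> #   bit 31 = 1  t=2,i=0
  ####. -> #   bit 30 = 1  t=2,i=6
  ###.# -> .   bit 29 = 0  t=0,i=9
  ###.. -> .   bit 28 = 0  t=0,i=18
  ##.## -> #   bit 27 = 1  t=3,i=7
  ##.#. -> #   bit 26 = 1  t=0,i=0
  ##..# -> #   bit 25 = 1  t=0,i=19
  ##... -> .   bit 24 = 0  t=2,i=14
  #.### -> #   bit 23 = 1  t=0,i=16
  #.##. -> #   bit 22 = 1  t=3,i=8
  #.#.# -> #   bit 21 = 1  t=2,i=9
  #.#.. -> .   bit 20 = 0  t=0,i=1
  #..## -> .   bit 19 = 0  t=0,i=6
  #..#. -> .   bit 18 = 0  t=0,i=3
  #...# -> #   bit 17 = 1  t=1,i=2
  #.... -> #   bit 16 = 1  t=1,i=12
  .#### -> .   bit 15 = 0  t=2,i=21
  .###. -> #   bit 14 = 1  t=0,i=8
  .##.# -> .   bit 13 = 0  t=0,i=22
  .##.. -> .   bit 12 = 0  t=3,i=12
  .#.## -> .   bit 11 = 0  t=0,i=15
  .#.#. -> #   bit 10 = 1  t=1,i=9
  .#..# -> .   bit 9 = 0  t=0,i=2
  .#... -> #   bit 8 = 1  t=1,i=1
  ..### -> .   bit 7 = 0  t=0,i=7
  ..##. -> .   bit 6 = 0  t=0,i=21
  ..#.# -> .   bit 5 = 0  t=0,i=14
  ..#.. -> #   bit 4 = 1  t=0,i=4
  ...## -> .   bit 3 = 0  t=1,i=15
  ...#. -> #   bit 2 = 1  t=1,i=3
  ....# -> .   bit 1 = 0  t=1,i=14
  ..... -> #   bit 0 = 1  t=1,i=13
  bits 11001110111000110100010100010101 = 3471000853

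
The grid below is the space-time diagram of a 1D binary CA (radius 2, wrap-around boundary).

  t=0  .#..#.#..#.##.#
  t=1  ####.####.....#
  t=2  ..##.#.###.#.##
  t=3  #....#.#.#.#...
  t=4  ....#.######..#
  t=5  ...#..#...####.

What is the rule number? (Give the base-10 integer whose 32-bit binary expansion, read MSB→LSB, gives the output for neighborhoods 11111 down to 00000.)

1941177997

  nb #####: next=.  (t=1,i=1, bit31=0)
  nb ####.: next=#  (t=1,i=2, bit30=1)
  nb ###.#: next=#  (t=1,i=3, bit29=1)
  nb ###..: next=#  (t=1,i=8, bit28=1)
  nb ##.##: next=.  (t=1,i=4, bit27=0)
  nb ##.#.: next=.  (t=0,i=13, bit26=0)
  nb ##..#: next=#  (t=2,i=0, bit25=1)
  nb ##...: next=#  (t=1,i=9, bit24=1)
  nb #.###: next=#  (t=1,i=5, bit23=1)
  nb #.##.: next=.  (t=0,i=11, bit22=0)
  nb #.#.#: next=#  (t=0,i=14, bit21=1)
  nb #.#..: next=#  (t=0,i=1, bit20=1)
  nb #..##: next=.  (t=2,i=1, bit19=0)
  nb #..#.: next=#  (t=0,i=3, bit18=1)
  nb #...#: next=.  (t=3,i=13, bit17=0)
  nb #....: next=.  (t=1,i=10, bit16=0)
  nb .####: next=.  (t=1,i=0, bit15=0)
  nb .###.: next=.  (t=2,i=8, bit14=0)
  nb .##.#: next=.  (t=0,i=12, bit13=0)
  nb .##..: next=.  (t=2,i=14, bit12=0)
  nb .#.##: next=.  (t=0,i=10, bit11=0)
  nb .#.#.: next=#  (t=0,i=0, bit10=1)
  nb .#..#: next=#  (t=0,i=2, bit9=1)
  nb .#...: next=.  (t=3,i=1, bit8=0)
  nb ..###: next=#  (t=1,i=14, bit7=1)
  nb ..##.: next=.  (t=2,i=2, bit6=0)
  nb ..#.#: next=.  (t=0,i=4, bit5=0)
  nb ..#..: next=.  (t=3,i=0, bit4=0)
  nb ...##: next=#  (t=1,i=13, bit3=1)
  nb ...#.: next=#  (t=3,i=4, bit2=1)
  nb ....#: next=.  (t=1,i=12, bit1=0)
  nb .....: next=#  (t=1,i=11, bit0=1)
  bits 01110011101101000000011010001101 = 1941177997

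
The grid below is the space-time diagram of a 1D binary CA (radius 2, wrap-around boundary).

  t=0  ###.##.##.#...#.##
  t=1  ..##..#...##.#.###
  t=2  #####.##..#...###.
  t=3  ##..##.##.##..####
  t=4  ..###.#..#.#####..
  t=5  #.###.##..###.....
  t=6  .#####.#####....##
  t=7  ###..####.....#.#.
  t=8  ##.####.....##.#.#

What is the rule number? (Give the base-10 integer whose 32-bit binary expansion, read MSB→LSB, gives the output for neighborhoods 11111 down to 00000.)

714661846

  ##### -> .   bit 31 = 0  t=0,i=0
  ####. -> .   bit 30 = 0  t=0,i=1
  ###.# -> #   bit 29 = 1  t=0,i=2
  ###.. -> .   bit 28 = 0  t=1,i=17
  ##.## -> #   bit 27 = 1  t=0,i=3
  ##.#. -> .   bit 26 = 0  t=0,i=9
  ##..# -> #   bit 25 = 1  t=1,i=0
  ##... -> .   bit 24 = 0  t=4,i=16
  #.### -> #   bit 23 = 1  t=0,i=16
  #.##. -> .   bit 22 = 0  t=0,i=4
  #.#.# -> .   bit 21 = 0  t=1,i=13
  #.#.. -> #   bit 20 = 1  t=0,i=10
  #..## -> #   bit 19 = 1  t=1,i=1
  #..#. -> .   bit 18 = 0  t=1,i=5
  #...# -> .   bit 17 = 0  t=0,i=12
  #.... -> .   bit 16 = 0  t=4,i=17
  .#### -> #   bit 15 = 1  t=0,i=17
  .###. -> #   bit 14 = 1  t=1,i=16
  .##.# -> .   bit 13 = 0  t=0,i=5
  .##.. -> #   bit 12 = 1  t=1,i=3
  .#.## -> #   bit 11 = 1  t=0,i=15
  .#.#. -> #   bit 10 = 1  t=7,i=15
  .#..# -> #   bit 9 = 1  t=4,i=7
  .#... -> #   bit 8 = 1  t=0,i=11
  ..### -> #   bit 7 = 1  t=2,i=14
  ..##. -> #   bit 6 = 1  t=1,i=2
  ..#.# -> .   bit 5 = 0  t=0,i=14
  ..#.. -> #   bit 4 = 1  t=1,i=6
  ...## -> .   bit 3 = 0  t=1,i=9
  ...#. -> #   bit 2 = 1  t=0,i=13
  ....# -> #   bit 1 = 1  t=4,i=0
  ..... -> .   bit 0 = 0  t=5,i=15
  bits 00101010100110001101111111010110 = 714661846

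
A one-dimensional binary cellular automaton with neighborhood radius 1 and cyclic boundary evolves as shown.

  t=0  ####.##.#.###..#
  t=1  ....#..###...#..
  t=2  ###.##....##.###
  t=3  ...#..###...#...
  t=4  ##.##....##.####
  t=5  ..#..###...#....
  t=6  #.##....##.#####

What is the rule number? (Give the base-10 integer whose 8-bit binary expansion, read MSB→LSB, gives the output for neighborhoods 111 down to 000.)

53

  ### -> .   bit 7 = 0  t=0,i=0
  ##. -> .   bit 6 = 0  t=0,i=3
  #.# -> #   bit 5 = 1  t=0,i=4
  #.. -> #   bit 4 = 1  t=0,i=13
  .## -> .   bit 3 = 0  t=0,i=5
  .#. -> #   bit 2 = 1  t=0,i=8
  ..# -> .   bit 1 = 0  t=0,i=14
  ... -> #   bit 0 = 1  t=1,i=0
  bits 00110101 = 53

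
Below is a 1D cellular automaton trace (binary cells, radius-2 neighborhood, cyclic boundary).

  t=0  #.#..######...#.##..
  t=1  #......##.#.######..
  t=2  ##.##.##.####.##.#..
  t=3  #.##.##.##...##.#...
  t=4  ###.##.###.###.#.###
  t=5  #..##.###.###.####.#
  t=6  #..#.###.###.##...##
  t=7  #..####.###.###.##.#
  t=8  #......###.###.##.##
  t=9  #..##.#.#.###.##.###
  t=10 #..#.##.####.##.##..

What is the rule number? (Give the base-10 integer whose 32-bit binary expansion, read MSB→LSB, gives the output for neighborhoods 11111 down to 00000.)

  ##### -> #   bit 31 = 1  t=0,i=7
  ####. -> .   bit 30 = 0  t=0,i=9
  ###.# -> .   bit 29 = 0  t=2,i=12
  ###.. -> #   bit 28 = 1  t=0,i=10
  ##.## -> #   bit 27 = 1  t=2,i=2
  ##.#. -> #   bit 26 = 1  t=1,i=9
  ##..# -> .   bit 25 = 0  t=0,i=18
  ##... -> .   bit 24 = 0  t=0,i=11
  #.### -> #   bit 23 = 1  t=1,i=12
  #.##. -> #   bit 22 = 1  t=0,i=16
  #.#.# -> #   bit 21 = 1  t=1,i=10
  #.#.. -> .   bit 20 = 0  t=0,i=2
  #..## -> .   bit 19 = 0  t=0,i=4
  #..#. -> .   bit 18 = 0  t=0,i=19
  #...# -> #   bit 17 = 1  t=0,i=12
  #.... -> .   bit 16 = 0  t=1,i=2
  .#### -> .   bit 15 = 0  t=0,i=6
  .###. -> #   bit 14 = 1  t=4,i=8
  .##.# -> .   bit 13 = 0  t=1,i=8
  .##.. -> #   bit 12 = 1  t=0,i=17
  .#.## -> #   bit 11 = 1  t=0,i=15
  .#.#. -> .   bit 10 = 0  t=0,i=1
  .#..# -> .   bit 9 = 0  t=0,i=3
  .#... -> #   bit 8 = 1  t=1,i=1
  ..### -> .   bit 7 = 0  t=0,i=5
  ..##. -> #   bit 6 = 1  t=1,i=7
  ..#.# -> #   bit 5 = 1  t=0,i=0
  ..#.. -> #   bit 4 = 1  t=1,i=0
  ...## -> #   bit 3 = 1  t=1,i=6
  ...#. -> #   bit 2 = 1  t=0,i=13
  ....# -> .   bit 1 = 0  t=1,i=5
  ..... -> #   bit 0 = 1  t=1,i=3
  bits 10011100111000100101100101111101 = 2632079741

2632079741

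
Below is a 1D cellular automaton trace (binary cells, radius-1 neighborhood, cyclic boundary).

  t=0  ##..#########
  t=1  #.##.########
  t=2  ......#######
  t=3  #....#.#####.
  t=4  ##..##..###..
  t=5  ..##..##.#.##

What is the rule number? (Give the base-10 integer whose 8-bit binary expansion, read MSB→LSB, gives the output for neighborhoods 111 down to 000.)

  ### -> #   bit 7 = 1  t=0,i=0
  ##. -> .   bit 6 = 0  t=0,i=1
  #.# -> .   bit 5 = 0  t=1,i=1
  #.. -> #   bit 4 = 1  t=0,i=2
  .## -> .   bit 3 = 0  t=0,i=4
  .#. -> #   bit 2 = 1  t=3,i=0
  ..# -> #   bit 1 = 1  t=0,i=3
  ... -> .   bit 0 = 0  t=2,i=1
  bits 10010110 = 150

150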